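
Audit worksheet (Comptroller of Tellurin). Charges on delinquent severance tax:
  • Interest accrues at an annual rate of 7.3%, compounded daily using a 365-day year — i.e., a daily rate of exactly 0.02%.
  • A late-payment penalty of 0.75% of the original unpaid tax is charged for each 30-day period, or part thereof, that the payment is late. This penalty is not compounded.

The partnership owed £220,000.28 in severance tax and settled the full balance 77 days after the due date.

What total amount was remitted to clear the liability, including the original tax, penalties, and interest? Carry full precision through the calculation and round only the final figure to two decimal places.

Penalty periods: ⌈77/30⌉ = 3; penalty = 3 × 0.75% × £220,000.28 = £4,950.01…
Interest: £220,000.28 × ((1 + 0.0002)^77 − 1) = £220,000.28 × 0.01551763… = £3,413.8824…
Total = £220,000.28 + £4,950.0063 + £3,413.8824… = £228,364.17

£228,364.17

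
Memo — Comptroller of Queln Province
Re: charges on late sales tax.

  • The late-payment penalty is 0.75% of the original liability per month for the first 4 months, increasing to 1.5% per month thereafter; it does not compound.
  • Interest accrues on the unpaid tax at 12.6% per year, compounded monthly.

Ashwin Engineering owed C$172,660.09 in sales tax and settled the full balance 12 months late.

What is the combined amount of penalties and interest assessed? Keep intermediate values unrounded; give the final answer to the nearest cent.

C$48,955.58

Penalty, months 1–4: 4 × 0.75% × C$172,660.09 = C$5,179.80…
Penalty, months 5–12: 8 × 1.5% × C$172,660.09 = C$20,719.21…
Interest (12.6%/yr ÷ 12 = 1.05%/month): C$172,660.09 × ((1 + 0.0105)^12 − 1) = C$23,056.5616…
Penalties + interest = C$25,899.0135 + C$23,056.5616… = C$48,955.58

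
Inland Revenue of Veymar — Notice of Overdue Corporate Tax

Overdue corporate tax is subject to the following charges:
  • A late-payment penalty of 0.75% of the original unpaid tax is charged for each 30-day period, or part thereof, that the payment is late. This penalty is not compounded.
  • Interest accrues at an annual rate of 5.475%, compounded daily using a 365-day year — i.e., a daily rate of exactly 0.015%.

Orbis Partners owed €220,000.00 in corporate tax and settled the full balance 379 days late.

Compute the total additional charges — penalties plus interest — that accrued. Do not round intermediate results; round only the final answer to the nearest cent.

€34,318.35

Penalty periods: ⌈379/30⌉ = 13; penalty = 13 × 0.75% × €220,000.00 = €21,450.00
Interest: €220,000.00 × ((1 + 0.00015)^379 − 1) = €220,000.00 × 0.05849251… = €12,868.3525…
Penalties + interest = €21,450.0000 + €12,868.3525… = €34,318.35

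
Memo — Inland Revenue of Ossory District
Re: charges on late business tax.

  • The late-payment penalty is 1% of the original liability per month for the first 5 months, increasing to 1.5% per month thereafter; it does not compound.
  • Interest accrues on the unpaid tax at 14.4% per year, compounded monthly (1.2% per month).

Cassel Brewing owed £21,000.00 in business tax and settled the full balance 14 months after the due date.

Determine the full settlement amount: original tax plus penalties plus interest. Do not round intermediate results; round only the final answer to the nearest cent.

£28,701.84

Penalty, months 1–5: 5 × 1% × £21,000.00 = £1,050.00
Penalty, months 6–14: 9 × 1.5% × £21,000.00 = £2,835.00
Interest: £21,000.00 × ((1 + 0.012)^14 − 1) = £21,000.00 × 0.1817543… = £3,816.8394…
Total = £21,000.00 + £3,885.0000 + £3,816.8394… = £28,701.84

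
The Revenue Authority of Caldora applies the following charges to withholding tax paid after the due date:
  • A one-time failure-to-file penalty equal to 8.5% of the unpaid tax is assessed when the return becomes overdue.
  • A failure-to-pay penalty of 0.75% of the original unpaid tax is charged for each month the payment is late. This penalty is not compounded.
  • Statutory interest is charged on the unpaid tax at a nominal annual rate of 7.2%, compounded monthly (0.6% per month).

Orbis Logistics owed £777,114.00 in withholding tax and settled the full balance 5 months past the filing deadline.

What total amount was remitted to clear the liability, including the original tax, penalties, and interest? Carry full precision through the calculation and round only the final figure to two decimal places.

£895,905.33

Failure-to-file penalty: 8.5% × £777,114.00 = £66,054.69
Failure-to-pay penalty: 5 × 0.75% × £777,114.00 = £29,141.78…
Interest: £777,114.00 × ((1 + 0.006)^5 − 1) = £777,114.00 × 0.0303622… = £23,594.8646…
Total = £777,114.00 + £95,196.4650 + £23,594.8646… = £895,905.33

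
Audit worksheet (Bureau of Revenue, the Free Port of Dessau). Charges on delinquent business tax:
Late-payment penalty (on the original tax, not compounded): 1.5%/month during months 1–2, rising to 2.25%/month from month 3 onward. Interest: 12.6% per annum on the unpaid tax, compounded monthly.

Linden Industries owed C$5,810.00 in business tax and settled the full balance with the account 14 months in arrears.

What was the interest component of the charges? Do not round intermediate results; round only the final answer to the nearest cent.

C$914.88

Interest (12.6%/yr ÷ 12 = 1.05%/month): C$5,810.00 × ((1 + 0.0105)^14 − 1) = C$914.8807…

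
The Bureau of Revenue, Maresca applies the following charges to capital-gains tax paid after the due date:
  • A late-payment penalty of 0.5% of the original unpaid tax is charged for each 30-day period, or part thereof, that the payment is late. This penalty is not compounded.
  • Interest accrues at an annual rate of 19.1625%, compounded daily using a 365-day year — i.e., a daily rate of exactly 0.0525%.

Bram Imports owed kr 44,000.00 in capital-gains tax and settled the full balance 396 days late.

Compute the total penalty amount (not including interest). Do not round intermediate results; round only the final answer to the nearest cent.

kr 3,080.00

Penalty periods: ⌈396/30⌉ = 14; penalty = 14 × 0.5% × kr 44,000.00 = kr 3,080.00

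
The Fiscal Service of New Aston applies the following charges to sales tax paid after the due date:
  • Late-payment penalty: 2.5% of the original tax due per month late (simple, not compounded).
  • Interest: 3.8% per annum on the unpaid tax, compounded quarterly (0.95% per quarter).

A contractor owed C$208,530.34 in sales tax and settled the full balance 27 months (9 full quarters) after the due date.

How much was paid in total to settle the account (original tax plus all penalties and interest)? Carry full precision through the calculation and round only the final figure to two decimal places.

Late-payment penalty: 27 × 2.5% × C$208,530.34 = C$140,757.98…
Interest: C$208,530.34 × ((1 + 0.0095)^9 − 1) = C$208,530.34 × 0.0888221… = C$18,522.0935…
Total = C$208,530.34 + C$140,757.9795 + C$18,522.0935… = C$367,810.41

C$367,810.41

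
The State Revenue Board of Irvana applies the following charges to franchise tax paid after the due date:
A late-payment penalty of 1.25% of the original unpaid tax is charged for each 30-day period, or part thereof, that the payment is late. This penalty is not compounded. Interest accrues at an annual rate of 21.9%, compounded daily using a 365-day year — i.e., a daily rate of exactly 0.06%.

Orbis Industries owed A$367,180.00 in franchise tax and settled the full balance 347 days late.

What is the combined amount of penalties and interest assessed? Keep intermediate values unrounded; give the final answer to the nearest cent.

A$140,036.05

Penalty periods: ⌈347/30⌉ = 12; penalty = 12 × 1.25% × A$367,180.00 = A$55,077.00
Interest: A$367,180.00 × ((1 + 0.0006)^347 − 1) = A$367,180.00 × 0.23138255… = A$84,959.0458…
Penalties + interest = A$55,077.0000 + A$84,959.0458… = A$140,036.05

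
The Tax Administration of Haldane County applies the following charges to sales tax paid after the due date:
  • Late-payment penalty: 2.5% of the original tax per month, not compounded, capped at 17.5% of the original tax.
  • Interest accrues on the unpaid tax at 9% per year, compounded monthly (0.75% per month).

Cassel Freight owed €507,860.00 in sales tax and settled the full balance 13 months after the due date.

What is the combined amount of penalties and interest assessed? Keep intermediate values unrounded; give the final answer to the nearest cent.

Penalty (uncapped): 13 × 2.5% × €507,860.00 = €165,054.50; cap = 17.5% × €507,860.00 = €88,875.50 → penalty = €88,875.50
Interest: €507,860.00 × ((1 + 0.0075)^13 − 1) = €507,860.00 × 0.1020104… = €51,807.0268…
Penalties + interest = €88,875.5000 + €51,807.0268… = €140,682.53

€140,682.53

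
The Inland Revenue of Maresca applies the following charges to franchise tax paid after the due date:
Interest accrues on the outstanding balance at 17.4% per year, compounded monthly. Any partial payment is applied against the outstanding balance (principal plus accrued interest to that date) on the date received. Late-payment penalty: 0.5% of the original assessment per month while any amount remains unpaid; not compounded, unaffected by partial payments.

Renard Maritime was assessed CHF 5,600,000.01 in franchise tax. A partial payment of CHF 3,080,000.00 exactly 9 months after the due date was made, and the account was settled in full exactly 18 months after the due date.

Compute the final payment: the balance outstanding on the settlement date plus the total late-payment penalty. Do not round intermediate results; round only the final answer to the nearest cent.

CHF 4,254,403.79

Monthly rate = 17.4% ÷ 12 = 1.45%
Balance at month 9: CHF 5,600,000.0100 × (1 + 0.0145)^9 = CHF 6,374,652.1323…
After CHF 3,080,000.00 payment: CHF 6,374,652.1323… − CHF 3,080,000.00 = CHF 3,294,652.1323…
Balance at month 18: CHF 3,294,652.1323… × (1 + 0.0145)^9 = CHF 3,750,403.7863…
Penalty: 18 × 0.5% × CHF 5,600,000.01 = CHF 504,000.00…
Final settlement = outstanding balance + penalty = CHF 3,750,403.7863… + CHF 504,000.00… = CHF 4,254,403.79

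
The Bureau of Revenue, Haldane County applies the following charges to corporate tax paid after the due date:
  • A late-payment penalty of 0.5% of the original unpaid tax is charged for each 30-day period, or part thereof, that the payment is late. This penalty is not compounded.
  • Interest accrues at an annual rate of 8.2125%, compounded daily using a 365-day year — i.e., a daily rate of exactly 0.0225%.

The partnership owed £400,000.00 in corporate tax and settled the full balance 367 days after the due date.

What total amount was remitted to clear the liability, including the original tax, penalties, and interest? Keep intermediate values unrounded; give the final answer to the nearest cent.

Penalty periods: ⌈367/30⌉ = 13; penalty = 13 × 0.5% × £400,000.00 = £26,000.00
Interest: £400,000.00 × ((1 + 0.000225)^367 − 1) = £400,000.00 × 0.08607004… = £34,428.0154…
Total = £400,000.00 + £26,000.0000 + £34,428.0154… = £460,428.02

£460,428.02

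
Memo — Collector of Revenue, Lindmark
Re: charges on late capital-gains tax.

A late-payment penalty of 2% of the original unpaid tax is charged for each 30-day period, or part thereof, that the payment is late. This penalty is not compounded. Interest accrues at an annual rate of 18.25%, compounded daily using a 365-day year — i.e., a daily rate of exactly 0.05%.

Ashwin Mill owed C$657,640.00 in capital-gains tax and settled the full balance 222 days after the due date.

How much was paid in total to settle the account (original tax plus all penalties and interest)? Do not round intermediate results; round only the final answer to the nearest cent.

Penalty periods: ⌈222/30⌉ = 8; penalty = 8 × 2% × C$657,640.00 = C$105,222.40
Interest: C$657,640.00 × ((1 + 0.0005)^222 − 1) = C$657,640.00 × 0.11736391… = C$77,183.2017…
Total = C$657,640.00 + C$105,222.4000 + C$77,183.2017… = C$840,045.60

C$840,045.60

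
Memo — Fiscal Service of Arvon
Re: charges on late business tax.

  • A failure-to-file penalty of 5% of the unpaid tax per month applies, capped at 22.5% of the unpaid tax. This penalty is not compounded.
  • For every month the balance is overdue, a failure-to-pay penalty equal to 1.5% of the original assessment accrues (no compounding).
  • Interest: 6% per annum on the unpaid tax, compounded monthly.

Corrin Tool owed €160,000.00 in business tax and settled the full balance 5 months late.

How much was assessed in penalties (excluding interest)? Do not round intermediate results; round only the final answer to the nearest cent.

Failure-to-file: 5 × 5% × €160,000.00 = €40,000.00, capped at 22.5% × €160,000.00 = €36,000.00
Failure-to-pay penalty = 1.5% × €160,000.00 × 5 mo = €12,000.00
Total penalty = €36,000.00 + €12,000.00 = €48,000.00

€48,000.00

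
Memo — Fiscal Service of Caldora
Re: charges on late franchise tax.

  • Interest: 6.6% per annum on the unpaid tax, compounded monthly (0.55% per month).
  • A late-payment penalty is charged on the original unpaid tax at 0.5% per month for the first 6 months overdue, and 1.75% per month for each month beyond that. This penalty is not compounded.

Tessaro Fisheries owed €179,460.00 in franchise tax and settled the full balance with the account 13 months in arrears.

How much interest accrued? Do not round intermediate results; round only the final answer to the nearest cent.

Interest: €179,460.00 × ((1 + 0.0055)^13 − 1) = €179,460.00 × 0.0739077… = €13,263.4837…

€13,263.48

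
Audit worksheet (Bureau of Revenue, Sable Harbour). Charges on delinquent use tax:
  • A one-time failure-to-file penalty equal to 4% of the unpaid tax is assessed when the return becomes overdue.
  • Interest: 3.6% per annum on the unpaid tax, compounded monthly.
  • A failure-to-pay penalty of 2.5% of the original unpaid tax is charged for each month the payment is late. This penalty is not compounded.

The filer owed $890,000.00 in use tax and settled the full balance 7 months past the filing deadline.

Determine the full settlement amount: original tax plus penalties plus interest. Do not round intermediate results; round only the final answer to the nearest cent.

$1,100,209.05

Failure-to-file penalty: 4% × $890,000.00 = $35,600.00
Failure-to-pay penalty: 7 × 2.5% × $890,000.00 = $155,750.00
Interest (3.6%/yr ÷ 12 = 0.3%/month): $890,000.00 × ((1 + 0.003)^7 − 1) = $18,859.0536…
Total = $890,000.00 + $191,350.0000 + $18,859.0536… = $1,100,209.05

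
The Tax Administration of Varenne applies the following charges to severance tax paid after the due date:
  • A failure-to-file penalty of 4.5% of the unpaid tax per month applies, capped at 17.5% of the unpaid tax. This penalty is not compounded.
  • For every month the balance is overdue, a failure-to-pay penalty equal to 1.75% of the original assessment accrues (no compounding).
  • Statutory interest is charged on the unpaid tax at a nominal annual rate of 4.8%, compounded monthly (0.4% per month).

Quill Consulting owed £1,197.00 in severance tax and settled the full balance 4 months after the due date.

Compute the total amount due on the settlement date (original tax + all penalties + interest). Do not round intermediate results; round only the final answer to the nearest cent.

Failure-to-file: 4 × 4.5% × £1,197.00 = £215.46, capped at 17.5% × £1,197.00 = £209.48…
Failure-to-pay penalty = 1.75% × £1,197.00 × 4 mo = £83.79
Interest: £1,197.00 × ((1 + 0.004)^4 − 1) = £1,197.00 × 0.0160963… = £19.2672…
Total = £1,197.00 + £293.2650 + £19.2672… = £1,509.53

£1,509.53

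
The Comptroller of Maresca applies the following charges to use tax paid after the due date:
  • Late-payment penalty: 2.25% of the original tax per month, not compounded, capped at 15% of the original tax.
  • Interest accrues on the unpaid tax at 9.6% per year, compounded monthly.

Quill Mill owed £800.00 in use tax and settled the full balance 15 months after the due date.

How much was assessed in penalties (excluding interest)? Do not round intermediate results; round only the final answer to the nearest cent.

£120.00

Penalty (uncapped): 15 × 2.25% × £800.00 = £270.00; cap = 15% × £800.00 = £120.00 → penalty = £120.00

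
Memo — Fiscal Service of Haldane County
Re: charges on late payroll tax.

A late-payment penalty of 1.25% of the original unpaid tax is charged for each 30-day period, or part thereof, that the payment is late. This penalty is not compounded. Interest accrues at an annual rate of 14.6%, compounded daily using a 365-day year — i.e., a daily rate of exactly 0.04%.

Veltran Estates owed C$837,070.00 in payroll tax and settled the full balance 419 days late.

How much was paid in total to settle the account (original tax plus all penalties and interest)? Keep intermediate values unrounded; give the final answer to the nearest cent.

Penalty periods: ⌈419/30⌉ = 14; penalty = 14 × 1.25% × C$837,070.00 = C$146,487.25
Interest: C$837,070.00 × ((1 + 0.0004)^419 − 1) = C$837,070.00 × 0.18242391… = C$152,701.5787…
Total = C$837,070.00 + C$146,487.2500 + C$152,701.5787… = C$1,136,258.83

C$1,136,258.83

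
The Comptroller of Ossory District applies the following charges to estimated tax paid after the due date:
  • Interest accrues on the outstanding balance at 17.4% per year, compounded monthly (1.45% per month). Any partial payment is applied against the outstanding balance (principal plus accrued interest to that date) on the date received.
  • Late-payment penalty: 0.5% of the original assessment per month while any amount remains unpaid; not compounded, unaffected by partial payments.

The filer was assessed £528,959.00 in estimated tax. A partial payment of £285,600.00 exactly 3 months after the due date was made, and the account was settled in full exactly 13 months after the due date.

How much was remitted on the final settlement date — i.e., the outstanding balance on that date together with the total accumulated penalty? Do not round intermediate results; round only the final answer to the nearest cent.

£342,381.82

Balance at month 3: £528,959.0000 × (1 + 0.0145)^3 = £552,303.9700…
After £285,600.00 payment: £552,303.9700… − £285,600.00 = £266,703.9700…
Balance at month 13: £266,703.9700… × (1 + 0.0145)^10 = £307,999.4877…
Penalty: 13 × 0.5% × £528,959.00 = £34,382.34…
Final settlement = outstanding balance + penalty = £307,999.4877… + £34,382.34… = £342,381.82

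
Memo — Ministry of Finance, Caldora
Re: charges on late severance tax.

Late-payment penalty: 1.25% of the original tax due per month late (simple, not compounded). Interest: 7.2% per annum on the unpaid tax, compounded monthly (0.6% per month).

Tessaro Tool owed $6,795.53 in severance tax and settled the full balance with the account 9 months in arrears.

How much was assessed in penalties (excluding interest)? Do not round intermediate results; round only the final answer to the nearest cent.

Late-payment penalty = 1.25% × $6,795.53 × 9 mo = $764.50…

$764.50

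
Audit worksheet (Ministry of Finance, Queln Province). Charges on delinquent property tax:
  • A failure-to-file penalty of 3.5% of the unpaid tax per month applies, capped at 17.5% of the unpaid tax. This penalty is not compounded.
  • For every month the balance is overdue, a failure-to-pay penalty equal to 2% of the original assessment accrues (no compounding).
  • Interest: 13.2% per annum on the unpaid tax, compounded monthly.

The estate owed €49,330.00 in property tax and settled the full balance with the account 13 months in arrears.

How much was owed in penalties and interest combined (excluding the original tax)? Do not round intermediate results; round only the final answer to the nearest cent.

Failure-to-file: 13 × 3.5% × €49,330.00 = €22,445.15, capped at 17.5% × €49,330.00 = €8,632.75
Failure-to-pay penalty: 13 × 2% × €49,330.00 = €12,825.80
Interest (13.2%/yr ÷ 12 = 1.1%/month): €49,330.00 × ((1 + 0.011)^13 − 1) = €7,539.0716…
Penalties + interest = €21,458.5500 + €7,539.0716… = €28,997.62

€28,997.62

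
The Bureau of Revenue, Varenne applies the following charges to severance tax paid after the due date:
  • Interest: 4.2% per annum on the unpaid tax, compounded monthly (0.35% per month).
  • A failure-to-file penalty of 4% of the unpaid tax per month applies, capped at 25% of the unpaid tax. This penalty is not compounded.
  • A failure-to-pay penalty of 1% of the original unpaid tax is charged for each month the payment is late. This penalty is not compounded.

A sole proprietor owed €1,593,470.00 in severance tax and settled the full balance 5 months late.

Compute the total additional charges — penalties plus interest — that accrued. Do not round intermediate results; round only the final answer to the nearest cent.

€426,449.11

Failure-to-file: 5 × 4% × €1,593,470.00 = €318,694.00 (under the 25% cap)
Failure-to-pay penalty = 1% × €1,593,470.00 × 5 mo = €79,673.50
Interest: €1,593,470.00 × ((1 + 0.0035)^5 − 1) = €1,593,470.00 × 0.0176229… = €28,081.6095…
Penalties + interest = €398,367.5000 + €28,081.6095… = €426,449.11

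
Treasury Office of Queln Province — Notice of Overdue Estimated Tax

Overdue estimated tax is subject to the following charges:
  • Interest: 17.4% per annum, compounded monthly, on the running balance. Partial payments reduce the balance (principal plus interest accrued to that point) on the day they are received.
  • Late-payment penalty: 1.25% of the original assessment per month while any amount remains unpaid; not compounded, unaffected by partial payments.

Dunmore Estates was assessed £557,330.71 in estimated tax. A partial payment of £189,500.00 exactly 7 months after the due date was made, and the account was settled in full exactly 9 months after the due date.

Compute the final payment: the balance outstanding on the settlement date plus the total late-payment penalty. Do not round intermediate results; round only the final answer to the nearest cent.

Monthly rate = 17.4% ÷ 12 = 1.45%
Balance at month 7: £557,330.7100 × (1 + 0.0145)^7 = £616,420.8695…
After £189,500.00 payment: £616,420.8695… − £189,500.00 = £426,920.8695…
Balance at month 9: £426,920.8695… × (1 + 0.0145)^2 = £439,391.3349…
Penalty: 9 × 1.25% × £557,330.71 = £62,699.70…
Final settlement = outstanding balance + penalty = £439,391.3349… + £62,699.70… = £502,091.04

£502,091.04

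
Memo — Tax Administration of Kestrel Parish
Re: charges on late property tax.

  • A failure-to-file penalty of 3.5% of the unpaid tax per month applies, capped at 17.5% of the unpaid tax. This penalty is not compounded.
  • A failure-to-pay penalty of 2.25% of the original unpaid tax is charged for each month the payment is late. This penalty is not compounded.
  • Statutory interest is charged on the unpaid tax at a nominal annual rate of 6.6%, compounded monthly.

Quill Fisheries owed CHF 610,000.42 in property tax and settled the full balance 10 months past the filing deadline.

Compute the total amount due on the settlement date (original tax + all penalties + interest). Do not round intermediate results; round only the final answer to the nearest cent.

Failure-to-file: 10 × 3.5% × CHF 610,000.42 = CHF 213,500.15…, capped at 17.5% × CHF 610,000.42 = CHF 106,750.07…
Failure-to-pay penalty = 2.25% × CHF 610,000.42 × 10 mo = CHF 137,250.09…
Interest (6.6%/yr ÷ 12 = 0.55%/month): CHF 610,000.42 × ((1 + 0.0055)^10 − 1) = CHF 34,392.6828…
Total = CHF 610,000.42 + CHF 244,000.1680 + CHF 34,392.6828… = CHF 888,393.27

CHF 888,393.27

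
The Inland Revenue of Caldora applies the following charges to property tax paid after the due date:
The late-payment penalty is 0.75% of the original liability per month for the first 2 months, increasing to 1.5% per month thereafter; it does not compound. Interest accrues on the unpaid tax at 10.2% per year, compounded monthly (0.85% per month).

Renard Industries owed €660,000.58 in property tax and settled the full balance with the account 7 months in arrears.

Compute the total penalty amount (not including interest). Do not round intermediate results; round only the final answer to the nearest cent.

€59,400.05

Penalty, months 1–2: 2 × 0.75% × €660,000.58 = €9,900.01…
Penalty, months 3–7: 5 × 1.5% × €660,000.58 = €49,500.04…
Total penalty = €9,900.01… + €49,500.04… = €59,400.05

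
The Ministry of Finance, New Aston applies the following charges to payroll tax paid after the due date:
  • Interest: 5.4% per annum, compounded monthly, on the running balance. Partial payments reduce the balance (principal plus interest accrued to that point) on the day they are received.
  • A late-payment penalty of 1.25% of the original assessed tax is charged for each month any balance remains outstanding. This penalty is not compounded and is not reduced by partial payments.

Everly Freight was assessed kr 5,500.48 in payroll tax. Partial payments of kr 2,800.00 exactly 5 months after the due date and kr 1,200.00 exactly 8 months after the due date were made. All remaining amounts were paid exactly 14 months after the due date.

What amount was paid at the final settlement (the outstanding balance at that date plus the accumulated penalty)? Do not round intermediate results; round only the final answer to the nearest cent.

kr 2,671.69

Monthly rate = 5.4% ÷ 12 = 0.45%
Balance at month 5: kr 5,500.4800 × (1 + 0.0045)^5 = kr 5,625.3597…
After kr 2,800.00 payment: kr 5,625.3597… − kr 2,800.00 = kr 2,825.3597…
Balance at month 8: kr 2,825.3597… × (1 + 0.0045)^3 = kr 2,863.6739…
After kr 1,200.00 payment: kr 2,863.6739… − kr 1,200.00 = kr 1,663.6739…
Balance at month 14: kr 1,663.6739… × (1 + 0.0045)^6 = kr 1,709.1015…
Penalty: 14 × 1.25% × kr 5,500.48 = kr 962.58…
Final settlement = outstanding balance + penalty = kr 1,709.1015… + kr 962.58… = kr 2,671.69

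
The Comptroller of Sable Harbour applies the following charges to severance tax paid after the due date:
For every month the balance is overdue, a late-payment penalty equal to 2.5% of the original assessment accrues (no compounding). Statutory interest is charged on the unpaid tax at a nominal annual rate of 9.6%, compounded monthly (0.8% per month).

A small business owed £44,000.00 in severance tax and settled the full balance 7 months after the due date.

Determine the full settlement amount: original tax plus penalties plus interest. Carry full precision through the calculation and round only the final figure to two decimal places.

£54,223.93

Late-payment penalty: 7 × 2.5% × £44,000.00 = £7,700.00
Interest: £44,000.00 × ((1 + 0.008)^7 − 1) = £44,000.00 × 0.0573621… = £2,523.9308…
Total = £44,000.00 + £7,700.0000 + £2,523.9308… = £54,223.93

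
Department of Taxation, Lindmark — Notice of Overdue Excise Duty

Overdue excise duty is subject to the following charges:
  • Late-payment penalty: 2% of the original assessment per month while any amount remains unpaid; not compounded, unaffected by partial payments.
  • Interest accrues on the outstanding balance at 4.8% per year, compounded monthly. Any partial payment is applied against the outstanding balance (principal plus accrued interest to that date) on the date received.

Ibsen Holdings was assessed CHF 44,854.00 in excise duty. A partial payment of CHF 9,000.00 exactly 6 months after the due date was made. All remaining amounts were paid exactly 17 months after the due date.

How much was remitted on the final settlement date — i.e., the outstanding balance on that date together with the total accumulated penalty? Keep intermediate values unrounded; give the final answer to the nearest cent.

Monthly rate = 4.8% ÷ 12 = 0.4%
Balance at month 6: CHF 44,854.0000 × (1 + 0.004)^6 = CHF 45,941.3185…
After CHF 9,000.00 payment: CHF 45,941.3185… − CHF 9,000.00 = CHF 36,941.3185…
Balance at month 17: CHF 36,941.3185… × (1 + 0.004)^11 = CHF 38,599.6382…
Penalty: 17 × 2% × CHF 44,854.00 = CHF 15,250.36
Final settlement = outstanding balance + penalty = CHF 38,599.6382… + CHF 15,250.36 = CHF 53,850.00

CHF 53,850.00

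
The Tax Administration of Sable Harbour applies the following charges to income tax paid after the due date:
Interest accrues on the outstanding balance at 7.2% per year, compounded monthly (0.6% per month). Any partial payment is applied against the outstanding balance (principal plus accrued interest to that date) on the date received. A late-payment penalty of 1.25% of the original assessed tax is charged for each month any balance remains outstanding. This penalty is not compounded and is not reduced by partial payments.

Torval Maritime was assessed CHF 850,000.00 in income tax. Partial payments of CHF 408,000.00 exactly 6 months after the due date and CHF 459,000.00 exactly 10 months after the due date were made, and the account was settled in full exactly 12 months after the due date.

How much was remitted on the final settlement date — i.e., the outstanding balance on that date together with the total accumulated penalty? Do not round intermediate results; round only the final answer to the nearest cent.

Balance at month 6: CHF 850,000.0000 × (1 + 0.006)^6 = CHF 881,062.6886…
After CHF 408,000.00 payment: CHF 881,062.6886… − CHF 408,000.00 = CHF 473,062.6886…
Balance at month 10: CHF 473,062.6886… × (1 + 0.006)^4 = CHF 484,518.7840…
After CHF 459,000.00 payment: CHF 484,518.7840… − CHF 459,000.00 = CHF 25,518.7840…
Balance at month 12: CHF 25,518.7840… × (1 + 0.006)^2 = CHF 25,825.9281…
Penalty: 12 × 1.25% × CHF 850,000.00 = CHF 127,500.00
Final settlement = outstanding balance + penalty = CHF 25,825.9281… + CHF 127,500.00 = CHF 153,325.93

CHF 153,325.93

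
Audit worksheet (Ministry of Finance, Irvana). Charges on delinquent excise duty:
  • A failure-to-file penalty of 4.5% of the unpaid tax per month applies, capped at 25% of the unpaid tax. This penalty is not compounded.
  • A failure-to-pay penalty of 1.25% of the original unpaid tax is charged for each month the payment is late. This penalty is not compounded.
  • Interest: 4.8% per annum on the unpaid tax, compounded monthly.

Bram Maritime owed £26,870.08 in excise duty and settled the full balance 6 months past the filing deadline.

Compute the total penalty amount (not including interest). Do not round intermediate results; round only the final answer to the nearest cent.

£8,732.78

Failure-to-file: 6 × 4.5% × £26,870.08 = £7,254.92…, capped at 25% × £26,870.08 = £6,717.52
Failure-to-pay penalty: 6 × 1.25% × £26,870.08 = £2,015.26…
Total penalty = £6,717.52 + £2,015.26… = £8,732.78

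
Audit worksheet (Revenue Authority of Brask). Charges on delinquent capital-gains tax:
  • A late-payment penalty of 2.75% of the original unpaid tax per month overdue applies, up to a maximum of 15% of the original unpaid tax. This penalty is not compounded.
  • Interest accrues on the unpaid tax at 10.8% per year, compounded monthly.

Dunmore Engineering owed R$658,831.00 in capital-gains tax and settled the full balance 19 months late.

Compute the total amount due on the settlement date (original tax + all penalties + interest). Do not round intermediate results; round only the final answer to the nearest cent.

Penalty (uncapped): 19 × 2.75% × R$658,831.00 = R$344,239.20…; cap = 15% × R$658,831.00 = R$98,824.65 → penalty = R$98,824.65
Interest (10.8%/yr ÷ 12 = 0.9%/month): R$658,831.00 × ((1 + 0.009)^19 − 1) = R$122,268.1844…
Total = R$658,831.00 + R$98,824.6500 + R$122,268.1844… = R$879,923.83

R$879,923.83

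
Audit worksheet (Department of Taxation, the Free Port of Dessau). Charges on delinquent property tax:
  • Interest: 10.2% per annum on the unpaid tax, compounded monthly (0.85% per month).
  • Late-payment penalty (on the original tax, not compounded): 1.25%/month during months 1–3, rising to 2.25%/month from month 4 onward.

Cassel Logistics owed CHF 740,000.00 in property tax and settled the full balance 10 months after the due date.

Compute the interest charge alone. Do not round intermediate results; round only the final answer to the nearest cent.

CHF 65,361.28

Interest: CHF 740,000.00 × ((1 + 0.0085)^10 − 1) = CHF 740,000.00 × 0.0883261… = CHF 65,361.2788…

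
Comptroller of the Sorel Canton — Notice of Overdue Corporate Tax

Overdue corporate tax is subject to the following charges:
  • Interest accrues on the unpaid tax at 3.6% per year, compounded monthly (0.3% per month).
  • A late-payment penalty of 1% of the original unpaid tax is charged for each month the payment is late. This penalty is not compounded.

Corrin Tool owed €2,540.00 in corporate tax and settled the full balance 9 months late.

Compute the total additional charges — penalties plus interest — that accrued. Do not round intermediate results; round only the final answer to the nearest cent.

Late-payment penalty = 1% × €2,540.00 × 9 mo = €228.60
Interest: €2,540.00 × ((1 + 0.003)^9 − 1) = €2,540.00 × 0.0273263… = €69.4087…
Penalties + interest = €228.6000 + €69.4087… = €298.01

€298.01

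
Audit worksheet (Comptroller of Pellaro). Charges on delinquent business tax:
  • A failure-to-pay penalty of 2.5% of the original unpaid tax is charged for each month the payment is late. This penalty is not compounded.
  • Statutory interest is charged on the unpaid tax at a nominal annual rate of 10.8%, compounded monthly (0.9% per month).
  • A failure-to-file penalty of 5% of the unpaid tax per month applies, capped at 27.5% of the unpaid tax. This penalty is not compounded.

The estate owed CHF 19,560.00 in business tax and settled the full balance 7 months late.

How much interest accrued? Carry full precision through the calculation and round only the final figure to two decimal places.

Interest: CHF 19,560.00 × ((1 + 0.009)^7 − 1) = CHF 19,560.00 × 0.0647267… = CHF 1,266.0551…

CHF 1,266.06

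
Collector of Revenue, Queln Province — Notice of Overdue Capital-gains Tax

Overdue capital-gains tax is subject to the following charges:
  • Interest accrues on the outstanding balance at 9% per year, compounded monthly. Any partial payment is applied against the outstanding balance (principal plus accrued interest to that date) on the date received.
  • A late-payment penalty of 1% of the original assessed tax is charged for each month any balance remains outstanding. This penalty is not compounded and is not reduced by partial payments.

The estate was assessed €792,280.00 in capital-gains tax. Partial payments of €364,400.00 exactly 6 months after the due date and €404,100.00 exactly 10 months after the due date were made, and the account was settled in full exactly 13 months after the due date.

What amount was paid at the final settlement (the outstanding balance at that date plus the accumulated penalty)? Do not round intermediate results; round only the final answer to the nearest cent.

Monthly rate = 9% ÷ 12 = 0.75%
Balance at month 6: €792,280.0000 × (1 + 0.0075)^6 = €828,607.8088…
After €364,400.00 payment: €828,607.8088… − €364,400.00 = €464,207.8088…
Balance at month 10: €464,207.8088… × (1 + 0.0075)^4 = €478,291.4980…
After €404,100.00 payment: €478,291.4980… − €404,100.00 = €74,191.4980…
Balance at month 13: €74,191.4980… × (1 + 0.0075)^3 = €75,873.3579…
Penalty: 13 × 1% × €792,280.00 = €102,996.40
Final settlement = outstanding balance + penalty = €75,873.3579… + €102,996.40 = €178,869.76

€178,869.76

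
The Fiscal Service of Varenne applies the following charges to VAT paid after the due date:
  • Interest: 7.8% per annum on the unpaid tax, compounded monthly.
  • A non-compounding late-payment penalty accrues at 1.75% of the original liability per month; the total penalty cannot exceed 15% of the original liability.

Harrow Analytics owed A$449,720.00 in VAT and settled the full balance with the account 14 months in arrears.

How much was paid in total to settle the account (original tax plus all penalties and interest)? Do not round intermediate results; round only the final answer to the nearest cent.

A$559,877.35

Penalty (uncapped): 14 × 1.75% × A$449,720.00 = A$110,181.40; cap = 15% × A$449,720.00 = A$67,458.00 → penalty = A$67,458.00
Interest (7.8%/yr ÷ 12 = 0.65%/month): A$449,720.00 × ((1 + 0.0065)^14 − 1) = A$42,699.3507…
Total = A$449,720.00 + A$67,458.0000 + A$42,699.3507… = A$559,877.35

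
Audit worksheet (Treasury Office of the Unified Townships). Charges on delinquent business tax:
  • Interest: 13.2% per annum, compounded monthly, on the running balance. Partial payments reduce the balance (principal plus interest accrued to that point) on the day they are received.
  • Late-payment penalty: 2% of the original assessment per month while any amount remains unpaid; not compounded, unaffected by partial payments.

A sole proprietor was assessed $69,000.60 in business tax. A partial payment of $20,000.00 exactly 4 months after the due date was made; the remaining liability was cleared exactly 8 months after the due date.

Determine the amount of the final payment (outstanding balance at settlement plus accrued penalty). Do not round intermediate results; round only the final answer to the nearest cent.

$65,457.11

Monthly rate = 13.2% ÷ 12 = 1.1%
Balance at month 4: $69,000.6000 × (1 + 0.011)^4 = $72,087.0892…
After $20,000.00 payment: $72,087.0892… − $20,000.00 = $52,087.0892…
Balance at month 8: $52,087.0892… × (1 + 0.011)^4 = $54,417.0144…
Penalty: 8 × 2% × $69,000.60 = $11,040.10…
Final settlement = outstanding balance + penalty = $54,417.0144… + $11,040.10… = $65,457.11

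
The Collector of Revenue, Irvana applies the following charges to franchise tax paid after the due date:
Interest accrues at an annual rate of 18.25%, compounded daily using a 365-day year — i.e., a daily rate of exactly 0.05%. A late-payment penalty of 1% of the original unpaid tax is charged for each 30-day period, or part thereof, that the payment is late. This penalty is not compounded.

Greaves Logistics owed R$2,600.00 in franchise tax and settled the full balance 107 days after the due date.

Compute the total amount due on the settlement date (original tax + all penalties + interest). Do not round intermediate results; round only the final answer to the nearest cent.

R$2,846.85

Penalty periods: ⌈107/30⌉ = 4; penalty = 4 × 1% × R$2,600.00 = R$104.00
Interest: R$2,600.00 × ((1 + 0.0005)^107 − 1) = R$2,600.00 × 0.05494289… = R$142.8515…
Total = R$2,600.00 + R$104.0000 + R$142.8515… = R$2,846.85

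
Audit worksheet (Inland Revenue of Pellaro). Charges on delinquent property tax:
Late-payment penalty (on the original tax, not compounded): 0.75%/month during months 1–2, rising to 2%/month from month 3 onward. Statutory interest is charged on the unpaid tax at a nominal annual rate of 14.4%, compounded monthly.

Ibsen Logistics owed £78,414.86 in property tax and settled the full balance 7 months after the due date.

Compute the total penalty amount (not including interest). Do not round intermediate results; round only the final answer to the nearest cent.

Penalty, months 1–2: 2 × 0.75% × £78,414.86 = £1,176.22…
Penalty, months 3–7: 5 × 2% × £78,414.86 = £7,841.49…
Total penalty = £1,176.22… + £7,841.49… = £9,017.71

£9,017.71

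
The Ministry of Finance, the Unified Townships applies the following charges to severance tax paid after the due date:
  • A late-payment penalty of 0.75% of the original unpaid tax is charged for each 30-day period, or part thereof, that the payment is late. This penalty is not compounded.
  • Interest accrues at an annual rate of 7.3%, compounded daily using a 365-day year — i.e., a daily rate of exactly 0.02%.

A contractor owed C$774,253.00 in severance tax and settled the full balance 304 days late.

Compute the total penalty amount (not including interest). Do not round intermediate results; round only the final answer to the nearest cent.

Penalty periods: ⌈304/30⌉ = 11; penalty = 11 × 0.75% × C$774,253.00 = C$63,875.87…

C$63,875.87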